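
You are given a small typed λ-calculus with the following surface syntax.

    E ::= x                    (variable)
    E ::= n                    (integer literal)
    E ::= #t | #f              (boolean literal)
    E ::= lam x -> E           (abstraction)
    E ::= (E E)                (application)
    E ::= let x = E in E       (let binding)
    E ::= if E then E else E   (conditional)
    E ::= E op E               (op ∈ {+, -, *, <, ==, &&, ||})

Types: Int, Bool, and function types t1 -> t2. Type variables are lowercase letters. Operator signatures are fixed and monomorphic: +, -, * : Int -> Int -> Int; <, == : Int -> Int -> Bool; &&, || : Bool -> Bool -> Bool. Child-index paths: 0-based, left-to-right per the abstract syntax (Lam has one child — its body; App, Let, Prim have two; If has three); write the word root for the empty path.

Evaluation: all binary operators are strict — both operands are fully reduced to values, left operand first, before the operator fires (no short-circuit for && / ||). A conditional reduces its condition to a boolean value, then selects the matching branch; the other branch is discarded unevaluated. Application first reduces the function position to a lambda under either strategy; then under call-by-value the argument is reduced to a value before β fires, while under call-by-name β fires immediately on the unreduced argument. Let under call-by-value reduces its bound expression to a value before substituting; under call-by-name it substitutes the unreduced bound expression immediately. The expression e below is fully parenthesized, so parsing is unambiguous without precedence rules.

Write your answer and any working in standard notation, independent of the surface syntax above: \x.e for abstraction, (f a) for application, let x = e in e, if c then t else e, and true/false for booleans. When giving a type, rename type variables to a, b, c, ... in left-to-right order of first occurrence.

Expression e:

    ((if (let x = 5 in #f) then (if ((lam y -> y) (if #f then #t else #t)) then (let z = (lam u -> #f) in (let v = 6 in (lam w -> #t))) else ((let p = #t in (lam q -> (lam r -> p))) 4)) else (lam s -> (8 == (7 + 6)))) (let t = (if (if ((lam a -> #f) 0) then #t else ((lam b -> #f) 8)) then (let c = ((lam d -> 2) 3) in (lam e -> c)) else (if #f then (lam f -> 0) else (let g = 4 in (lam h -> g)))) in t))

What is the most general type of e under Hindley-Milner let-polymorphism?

Answer: Bool

Derivation:
let x : Int
  unify Bool ~ Bool
y : a
\y._ : a -> a
  unify Bool ~ Bool
  unify Bool ~ Bool
  unify a -> a ~ Bool -> b
  unify a ~ Bool
  unify Bool ~ b
_ _ : Bool
  unify Bool ~ Bool
\u._ : c -> Bool
let z : forall. c -> Bool
let v : Int
\w._ : d -> Bool
let p : Bool
p : Bool
\r._ : f -> Bool
\q._ : e -> f -> Bool
  unify e -> f -> Bool ~ Int -> g
  unify e ~ Int
  unify f -> Bool ~ g
_ _ : f -> Bool
  unify d -> Bool ~ f -> Bool
  unify d ~ f
  unify Bool ~ Bool
  unify Int ~ Int
  unify Int ~ Int
  unify Int ~ Int
  unify Int ~ Int
\s._ : h -> Bool
  unify f -> Bool ~ h -> Bool
  unify f ~ h
  unify Bool ~ Bool
\a._ : i -> Bool
  unify i -> Bool ~ Int -> j
  unify i ~ Int
  unify Bool ~ j
_ _ : Bool
  unify Bool ~ Bool
\b._ : k -> Bool
  unify k -> Bool ~ Int -> l
  unify k ~ Int
  unify Bool ~ l
_ _ : Bool
  unify Bool ~ Bool
  unify Bool ~ Bool
\d._ : m -> Int
  unify m -> Int ~ Int -> n
  unify m ~ Int
  unify Int ~ n
_ _ : Int
let c : Int
c : Int
\e._ : o -> Int
  unify Bool ~ Bool
\f._ : p -> Int
let g : Int
g : Int
\h._ : q -> Int
  unify p -> Int ~ q -> Int
  unify p ~ q
  unify Int ~ Int
  unify o -> Int ~ q -> Int
  unify o ~ q
  unify Int ~ Int
let t : forall. q -> Int
t : r -> Int
  unify h -> Bool ~ (r -> Int) -> s
  unify h ~ r -> Int
  unify Bool ~ s
_ _ : Bool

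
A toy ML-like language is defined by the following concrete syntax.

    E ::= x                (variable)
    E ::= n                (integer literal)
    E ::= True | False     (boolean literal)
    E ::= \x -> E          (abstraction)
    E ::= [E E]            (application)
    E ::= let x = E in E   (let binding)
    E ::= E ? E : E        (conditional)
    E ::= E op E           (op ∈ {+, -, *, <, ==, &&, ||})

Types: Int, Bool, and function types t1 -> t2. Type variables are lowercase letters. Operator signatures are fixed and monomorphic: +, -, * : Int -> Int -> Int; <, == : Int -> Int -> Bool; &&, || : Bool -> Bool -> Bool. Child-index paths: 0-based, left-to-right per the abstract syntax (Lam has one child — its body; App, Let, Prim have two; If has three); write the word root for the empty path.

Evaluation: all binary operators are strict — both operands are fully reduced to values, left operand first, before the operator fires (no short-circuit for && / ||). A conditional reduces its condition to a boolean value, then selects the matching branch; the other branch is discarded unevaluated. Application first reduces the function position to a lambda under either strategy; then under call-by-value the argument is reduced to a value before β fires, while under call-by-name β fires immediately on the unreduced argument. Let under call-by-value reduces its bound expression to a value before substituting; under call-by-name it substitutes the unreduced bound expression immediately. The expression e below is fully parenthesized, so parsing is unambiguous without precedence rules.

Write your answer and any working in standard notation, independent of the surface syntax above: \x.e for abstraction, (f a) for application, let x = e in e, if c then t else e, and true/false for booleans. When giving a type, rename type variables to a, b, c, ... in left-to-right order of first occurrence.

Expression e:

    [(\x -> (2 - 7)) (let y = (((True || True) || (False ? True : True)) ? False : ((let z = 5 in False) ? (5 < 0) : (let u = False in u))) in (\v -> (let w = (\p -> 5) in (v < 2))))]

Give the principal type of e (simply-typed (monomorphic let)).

Answer: Int

Trace:
  unify Int ~ Int
  unify Int ~ Int
\x._ : a -> Int
  unify Bool ~ Bool
  unify Bool ~ Bool
  unify Bool ~ Bool
  unify Bool ~ Bool
  unify Bool ~ Bool
  unify Bool ~ Bool
  unify Bool ~ Bool
let z : Int
  unify Bool ~ Bool
  unify Int ~ Int
  unify Int ~ Int
let u : Bool
u : Bool
  unify Bool ~ Bool
  unify Bool ~ Bool
let y : Bool
\p._ : c -> Int
let w : c -> Int
v : b
  unify b ~ Int
  unify Int ~ Int
\v._ : Int -> Bool
  unify a -> Int ~ (Int -> Bool) -> d
  unify a ~ Int -> Bool
  unify Int ~ d
_ _ : Int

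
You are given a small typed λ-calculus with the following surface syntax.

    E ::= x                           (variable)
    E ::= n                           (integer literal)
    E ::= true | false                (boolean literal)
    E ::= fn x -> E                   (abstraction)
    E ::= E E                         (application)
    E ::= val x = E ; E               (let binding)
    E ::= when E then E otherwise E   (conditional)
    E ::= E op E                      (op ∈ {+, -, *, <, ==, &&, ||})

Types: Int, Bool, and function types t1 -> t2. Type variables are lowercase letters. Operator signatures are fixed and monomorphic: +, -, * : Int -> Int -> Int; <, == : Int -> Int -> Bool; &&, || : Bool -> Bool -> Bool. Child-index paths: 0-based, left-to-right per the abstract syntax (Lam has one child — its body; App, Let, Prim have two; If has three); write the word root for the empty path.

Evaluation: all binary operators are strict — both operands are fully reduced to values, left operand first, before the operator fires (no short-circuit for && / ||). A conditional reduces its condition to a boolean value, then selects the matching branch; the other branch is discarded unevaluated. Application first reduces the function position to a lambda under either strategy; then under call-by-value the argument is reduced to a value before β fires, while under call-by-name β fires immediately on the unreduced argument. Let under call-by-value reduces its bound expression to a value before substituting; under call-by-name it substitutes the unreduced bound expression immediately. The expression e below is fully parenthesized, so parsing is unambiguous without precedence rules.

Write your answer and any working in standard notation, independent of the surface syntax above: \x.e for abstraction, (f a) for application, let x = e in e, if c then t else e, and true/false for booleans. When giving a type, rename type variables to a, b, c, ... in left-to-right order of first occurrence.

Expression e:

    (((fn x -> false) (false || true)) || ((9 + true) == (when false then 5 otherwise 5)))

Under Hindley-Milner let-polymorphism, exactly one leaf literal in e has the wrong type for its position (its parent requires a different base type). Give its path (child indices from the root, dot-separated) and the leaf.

Answer: 1.0.1 : true

Trace:
\x._ : a -> Bool
  unify Bool ~ Bool
  unify Bool ~ Bool
  unify a -> Bool ~ Bool -> b
  unify a ~ Bool
  unify Bool ~ b
_ _ : Bool
  unify Bool ~ Bool
  unify Int ~ Int
  unify Bool ~ Int
  FAIL: mismatch Bool ~ Int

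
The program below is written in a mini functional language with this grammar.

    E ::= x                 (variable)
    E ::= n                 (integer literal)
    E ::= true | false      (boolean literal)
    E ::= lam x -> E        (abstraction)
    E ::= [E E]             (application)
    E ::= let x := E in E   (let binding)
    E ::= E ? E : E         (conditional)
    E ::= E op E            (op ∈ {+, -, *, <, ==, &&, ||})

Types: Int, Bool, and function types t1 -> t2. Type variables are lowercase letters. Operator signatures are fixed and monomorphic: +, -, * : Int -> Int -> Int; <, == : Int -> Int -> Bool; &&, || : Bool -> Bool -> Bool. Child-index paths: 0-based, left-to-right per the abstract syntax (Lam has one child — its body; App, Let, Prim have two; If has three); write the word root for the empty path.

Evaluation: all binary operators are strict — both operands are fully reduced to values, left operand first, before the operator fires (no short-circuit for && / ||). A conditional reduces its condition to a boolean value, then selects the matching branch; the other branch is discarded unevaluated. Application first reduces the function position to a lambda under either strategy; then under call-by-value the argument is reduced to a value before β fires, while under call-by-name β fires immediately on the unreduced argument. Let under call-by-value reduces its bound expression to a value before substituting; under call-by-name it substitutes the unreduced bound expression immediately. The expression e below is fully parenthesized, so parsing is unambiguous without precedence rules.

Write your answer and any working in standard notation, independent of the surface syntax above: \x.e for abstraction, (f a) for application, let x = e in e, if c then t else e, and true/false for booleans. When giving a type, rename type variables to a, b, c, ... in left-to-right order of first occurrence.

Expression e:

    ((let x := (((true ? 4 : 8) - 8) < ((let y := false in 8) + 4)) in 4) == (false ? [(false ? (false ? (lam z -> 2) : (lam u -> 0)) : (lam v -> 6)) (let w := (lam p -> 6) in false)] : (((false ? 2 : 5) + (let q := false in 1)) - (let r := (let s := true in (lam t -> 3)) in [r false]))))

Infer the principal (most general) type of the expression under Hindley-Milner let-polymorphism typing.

Answer: Bool

Derivation:
  unify Bool ~ Bool
  unify Int ~ Int
  unify Int ~ Int
  unify Int ~ Int
  unify Int ~ Int
let y : Bool
  unify Int ~ Int
  unify Int ~ Int
  unify Int ~ Int
let x : Bool
  unify Int ~ Int
  unify Bool ~ Bool
  unify Bool ~ Bool
  unify Bool ~ Bool
\z._ : a -> Int
\u._ : b -> Int
  unify a -> Int ~ b -> Int
  unify a ~ b
  unify Int ~ Int
\v._ : c -> Int
  unify b -> Int ~ c -> Int
  unify b ~ c
  unify Int ~ Int
\p._ : d -> Int
let w : forall. d -> Int
  unify c -> Int ~ Bool -> e
  unify c ~ Bool
  unify Int ~ e
_ _ : Int
  unify Bool ~ Bool
  unify Int ~ Int
  unify Int ~ Int
let q : Bool
  unify Int ~ Int
  unify Int ~ Int
let s : Bool
\t._ : f -> Int
let r : forall. f -> Int
r : g -> Int
  unify g -> Int ~ Bool -> h
  unify g ~ Bool
  unify Int ~ h
_ _ : Int
  unify Int ~ Int
  unify Int ~ Int
  unify Int ~ Int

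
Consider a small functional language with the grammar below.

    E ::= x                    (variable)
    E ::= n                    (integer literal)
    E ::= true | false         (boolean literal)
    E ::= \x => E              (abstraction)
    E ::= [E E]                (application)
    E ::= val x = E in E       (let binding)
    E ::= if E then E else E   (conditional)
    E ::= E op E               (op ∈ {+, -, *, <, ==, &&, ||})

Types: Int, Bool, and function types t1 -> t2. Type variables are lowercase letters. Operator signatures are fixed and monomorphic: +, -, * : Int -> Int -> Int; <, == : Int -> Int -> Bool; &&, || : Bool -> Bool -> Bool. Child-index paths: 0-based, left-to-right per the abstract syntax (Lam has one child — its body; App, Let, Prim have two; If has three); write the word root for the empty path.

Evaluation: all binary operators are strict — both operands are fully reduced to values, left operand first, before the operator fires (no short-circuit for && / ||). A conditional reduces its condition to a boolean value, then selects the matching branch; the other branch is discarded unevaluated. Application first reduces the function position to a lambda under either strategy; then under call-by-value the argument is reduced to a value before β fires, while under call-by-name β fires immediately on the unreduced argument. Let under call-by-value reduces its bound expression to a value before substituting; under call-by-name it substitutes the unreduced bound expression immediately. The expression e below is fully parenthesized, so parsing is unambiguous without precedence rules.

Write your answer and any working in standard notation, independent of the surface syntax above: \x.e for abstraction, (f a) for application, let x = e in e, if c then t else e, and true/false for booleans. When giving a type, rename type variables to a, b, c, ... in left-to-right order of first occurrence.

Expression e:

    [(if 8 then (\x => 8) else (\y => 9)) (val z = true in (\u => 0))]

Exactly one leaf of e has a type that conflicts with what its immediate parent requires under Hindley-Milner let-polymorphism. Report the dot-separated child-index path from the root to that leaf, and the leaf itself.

Working:
  unify Int ~ Bool
  FAIL: mismatch Int ~ Bool

Answer: 0.0 : 8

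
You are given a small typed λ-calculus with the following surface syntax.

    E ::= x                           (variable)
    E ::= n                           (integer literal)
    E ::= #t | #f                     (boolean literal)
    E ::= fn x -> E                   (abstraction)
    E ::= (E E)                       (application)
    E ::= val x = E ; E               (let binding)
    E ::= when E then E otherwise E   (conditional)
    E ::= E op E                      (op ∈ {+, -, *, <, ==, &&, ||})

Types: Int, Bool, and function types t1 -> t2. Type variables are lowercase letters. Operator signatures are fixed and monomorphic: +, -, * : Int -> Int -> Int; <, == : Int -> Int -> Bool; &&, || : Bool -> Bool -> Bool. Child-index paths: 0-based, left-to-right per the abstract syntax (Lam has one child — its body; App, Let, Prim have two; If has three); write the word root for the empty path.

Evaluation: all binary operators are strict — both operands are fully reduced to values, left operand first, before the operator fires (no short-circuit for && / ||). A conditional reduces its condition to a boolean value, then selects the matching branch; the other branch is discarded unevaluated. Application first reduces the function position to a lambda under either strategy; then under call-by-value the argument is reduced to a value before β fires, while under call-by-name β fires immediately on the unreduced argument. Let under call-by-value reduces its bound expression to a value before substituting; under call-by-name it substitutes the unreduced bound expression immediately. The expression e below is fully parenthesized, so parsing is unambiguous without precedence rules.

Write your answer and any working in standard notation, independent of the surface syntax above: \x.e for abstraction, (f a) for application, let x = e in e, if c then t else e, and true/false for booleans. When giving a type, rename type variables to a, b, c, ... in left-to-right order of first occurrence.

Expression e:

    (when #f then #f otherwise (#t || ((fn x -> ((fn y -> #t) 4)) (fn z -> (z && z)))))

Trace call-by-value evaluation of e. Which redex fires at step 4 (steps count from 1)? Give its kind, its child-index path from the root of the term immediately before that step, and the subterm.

Answer: delta at root : (true || true)

Working:
step 0: (if false then false else (true || ((\x.((\y.true) 4)) (\z.(z && z)))))
step 1: [if@root] (true || ((\x.((\y.true) 4)) (\z.(z && z))))
step 2: [beta@1] (true || ((\y.true) 4))
step 3: [beta@1] (true || true)
step 4: [delta@root] true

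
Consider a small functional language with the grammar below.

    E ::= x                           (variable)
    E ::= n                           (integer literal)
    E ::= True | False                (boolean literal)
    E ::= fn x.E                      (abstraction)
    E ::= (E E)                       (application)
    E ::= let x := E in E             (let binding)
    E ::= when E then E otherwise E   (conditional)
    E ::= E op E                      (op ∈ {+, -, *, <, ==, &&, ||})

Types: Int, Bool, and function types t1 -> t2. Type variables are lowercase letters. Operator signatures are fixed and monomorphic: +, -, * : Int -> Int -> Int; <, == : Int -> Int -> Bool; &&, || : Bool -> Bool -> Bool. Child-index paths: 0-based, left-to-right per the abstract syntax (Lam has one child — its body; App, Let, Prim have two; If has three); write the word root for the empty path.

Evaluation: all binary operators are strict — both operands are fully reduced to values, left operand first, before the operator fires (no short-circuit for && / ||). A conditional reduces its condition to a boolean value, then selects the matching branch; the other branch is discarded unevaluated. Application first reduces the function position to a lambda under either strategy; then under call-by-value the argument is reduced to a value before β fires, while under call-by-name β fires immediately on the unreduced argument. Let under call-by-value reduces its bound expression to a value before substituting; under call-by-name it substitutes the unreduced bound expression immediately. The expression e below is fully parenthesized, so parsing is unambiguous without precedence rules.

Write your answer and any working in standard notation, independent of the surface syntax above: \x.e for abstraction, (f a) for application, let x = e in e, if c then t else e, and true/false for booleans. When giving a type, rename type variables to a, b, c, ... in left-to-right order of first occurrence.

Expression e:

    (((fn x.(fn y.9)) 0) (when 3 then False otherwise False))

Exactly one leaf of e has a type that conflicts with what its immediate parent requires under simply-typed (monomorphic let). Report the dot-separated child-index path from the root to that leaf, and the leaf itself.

Derivation:
\y._ : b -> Int
\x._ : a -> b -> Int
  unify a -> b -> Int ~ Int -> c
  unify a ~ Int
  unify b -> Int ~ c
_ _ : b -> Int
  unify Int ~ Bool
  FAIL: mismatch Int ~ Bool

Answer: 1.0 : 3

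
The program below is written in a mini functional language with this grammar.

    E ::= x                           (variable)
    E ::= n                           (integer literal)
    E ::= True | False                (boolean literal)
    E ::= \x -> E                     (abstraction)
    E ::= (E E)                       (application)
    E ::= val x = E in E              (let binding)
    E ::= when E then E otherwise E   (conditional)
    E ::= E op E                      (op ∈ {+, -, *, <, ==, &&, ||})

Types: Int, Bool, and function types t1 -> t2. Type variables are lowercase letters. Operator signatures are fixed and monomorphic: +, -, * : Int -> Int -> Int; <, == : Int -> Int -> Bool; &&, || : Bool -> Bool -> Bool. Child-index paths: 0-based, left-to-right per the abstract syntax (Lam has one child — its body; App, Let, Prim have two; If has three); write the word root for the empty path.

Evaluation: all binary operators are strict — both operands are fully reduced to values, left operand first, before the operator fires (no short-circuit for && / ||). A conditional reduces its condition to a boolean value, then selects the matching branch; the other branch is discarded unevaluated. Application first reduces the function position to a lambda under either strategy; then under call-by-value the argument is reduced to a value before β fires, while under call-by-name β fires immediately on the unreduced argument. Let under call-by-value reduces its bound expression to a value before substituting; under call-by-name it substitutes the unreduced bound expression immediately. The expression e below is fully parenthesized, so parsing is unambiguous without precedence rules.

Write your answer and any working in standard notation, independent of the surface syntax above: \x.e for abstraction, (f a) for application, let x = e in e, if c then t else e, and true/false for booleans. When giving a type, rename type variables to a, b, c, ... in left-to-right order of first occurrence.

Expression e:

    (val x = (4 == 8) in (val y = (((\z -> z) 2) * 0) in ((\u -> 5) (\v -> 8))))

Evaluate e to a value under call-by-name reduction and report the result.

Derivation:
step 0: (let x = (4 == 8) in (let y = (((\z.z) 2) * 0) in ((\u.5) (\v.8))))
step 1: [let@root] (let y = (((\z.z) 2) * 0) in ((\u.5) (\v.8)))
step 2: [let@root] ((\u.5) (\v.8))
step 3: [beta@root] 5

Answer: 5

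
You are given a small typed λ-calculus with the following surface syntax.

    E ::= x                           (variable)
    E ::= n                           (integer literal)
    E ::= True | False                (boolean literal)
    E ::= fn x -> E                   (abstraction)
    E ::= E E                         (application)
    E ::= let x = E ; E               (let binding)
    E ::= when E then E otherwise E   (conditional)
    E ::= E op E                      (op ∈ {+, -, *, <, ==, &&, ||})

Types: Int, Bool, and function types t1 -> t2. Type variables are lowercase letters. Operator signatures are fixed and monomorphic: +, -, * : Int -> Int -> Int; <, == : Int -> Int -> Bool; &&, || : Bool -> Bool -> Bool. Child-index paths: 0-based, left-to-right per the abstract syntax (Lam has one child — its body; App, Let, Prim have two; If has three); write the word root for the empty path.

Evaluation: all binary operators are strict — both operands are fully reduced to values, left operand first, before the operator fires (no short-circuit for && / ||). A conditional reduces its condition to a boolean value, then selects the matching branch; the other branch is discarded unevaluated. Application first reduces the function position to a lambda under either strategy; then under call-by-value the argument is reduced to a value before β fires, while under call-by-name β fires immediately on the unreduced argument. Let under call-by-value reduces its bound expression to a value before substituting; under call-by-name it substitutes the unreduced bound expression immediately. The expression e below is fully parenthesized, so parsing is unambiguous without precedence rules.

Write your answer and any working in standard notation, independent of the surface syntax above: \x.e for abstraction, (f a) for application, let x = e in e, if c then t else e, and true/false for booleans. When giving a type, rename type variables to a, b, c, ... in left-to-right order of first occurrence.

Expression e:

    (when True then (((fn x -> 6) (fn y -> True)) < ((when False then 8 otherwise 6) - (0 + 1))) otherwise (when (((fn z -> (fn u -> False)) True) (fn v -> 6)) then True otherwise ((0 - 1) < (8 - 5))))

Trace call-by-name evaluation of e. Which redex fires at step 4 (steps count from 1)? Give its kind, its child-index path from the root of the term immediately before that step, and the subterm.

Derivation:
step 0: (if true then (((\x.6) (\y.true)) < ((if false then 8 else 6) - (0 + 1))) else (if (((\z.(\u.false)) true) (\v.6)) then true else ((0 - 1) < (8 - 5))))
step 1: [if@root] (((\x.6) (\y.true)) < ((if false then 8 else 6) - (0 + 1)))
step 2: [beta@0] (6 < ((if false then 8 else 6) - (0 + 1)))
step 3: [if@1.0] (6 < (6 - (0 + 1)))
step 4: [delta@1.1] (6 < (6 - 1))

Answer: delta at 1.1 : (0 + 1)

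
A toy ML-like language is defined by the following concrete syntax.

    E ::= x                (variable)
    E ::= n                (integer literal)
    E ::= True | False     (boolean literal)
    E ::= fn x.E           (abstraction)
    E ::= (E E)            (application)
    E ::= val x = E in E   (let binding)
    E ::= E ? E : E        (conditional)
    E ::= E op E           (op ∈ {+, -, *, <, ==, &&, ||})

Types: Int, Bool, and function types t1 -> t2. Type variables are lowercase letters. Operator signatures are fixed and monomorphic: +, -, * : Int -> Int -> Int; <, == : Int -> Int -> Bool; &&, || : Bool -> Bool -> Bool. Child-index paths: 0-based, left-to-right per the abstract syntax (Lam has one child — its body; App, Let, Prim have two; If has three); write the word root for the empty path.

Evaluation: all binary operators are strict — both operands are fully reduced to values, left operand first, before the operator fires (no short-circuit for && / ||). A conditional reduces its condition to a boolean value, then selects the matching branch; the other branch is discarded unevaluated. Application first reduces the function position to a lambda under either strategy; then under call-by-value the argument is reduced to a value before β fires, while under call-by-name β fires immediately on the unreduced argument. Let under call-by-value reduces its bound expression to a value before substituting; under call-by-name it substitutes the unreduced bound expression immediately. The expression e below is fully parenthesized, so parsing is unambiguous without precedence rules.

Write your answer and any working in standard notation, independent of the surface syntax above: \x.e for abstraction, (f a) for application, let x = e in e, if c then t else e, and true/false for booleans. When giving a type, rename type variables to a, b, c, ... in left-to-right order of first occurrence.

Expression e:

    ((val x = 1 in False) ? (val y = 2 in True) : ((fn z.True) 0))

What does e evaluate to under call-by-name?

Trace:
step 0: (if (let x = 1 in false) then (let y = 2 in true) else ((\z.true) 0))
step 1: [let@0] (if false then (let y = 2 in true) else ((\z.true) 0))
step 2: [if@root] ((\z.true) 0)
step 3: [beta@root] true

Answer: true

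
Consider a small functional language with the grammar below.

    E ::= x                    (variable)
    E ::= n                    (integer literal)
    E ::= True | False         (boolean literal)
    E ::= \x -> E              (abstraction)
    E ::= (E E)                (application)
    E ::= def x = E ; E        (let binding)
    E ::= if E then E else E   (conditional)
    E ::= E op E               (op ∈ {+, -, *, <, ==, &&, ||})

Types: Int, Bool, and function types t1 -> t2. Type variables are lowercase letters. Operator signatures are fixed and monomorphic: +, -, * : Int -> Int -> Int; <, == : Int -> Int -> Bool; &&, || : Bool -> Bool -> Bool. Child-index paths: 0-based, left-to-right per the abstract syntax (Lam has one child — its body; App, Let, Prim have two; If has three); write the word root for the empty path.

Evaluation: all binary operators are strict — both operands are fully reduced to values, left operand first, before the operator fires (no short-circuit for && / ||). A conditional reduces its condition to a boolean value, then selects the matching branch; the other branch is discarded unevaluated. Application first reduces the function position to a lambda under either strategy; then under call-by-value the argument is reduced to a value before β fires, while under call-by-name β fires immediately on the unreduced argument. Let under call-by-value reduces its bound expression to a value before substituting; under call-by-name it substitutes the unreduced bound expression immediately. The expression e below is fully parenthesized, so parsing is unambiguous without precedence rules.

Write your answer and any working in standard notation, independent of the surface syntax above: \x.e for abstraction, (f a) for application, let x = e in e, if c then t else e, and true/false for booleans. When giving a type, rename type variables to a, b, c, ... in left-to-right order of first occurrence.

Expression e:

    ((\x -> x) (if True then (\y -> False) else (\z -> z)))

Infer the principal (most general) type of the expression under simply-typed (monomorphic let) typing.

Trace:
x : a
\x._ : a -> a
  unify Bool ~ Bool
\y._ : b -> Bool
z : c
\z._ : c -> c
  unify b -> Bool ~ c -> c
  unify b ~ c
  unify Bool ~ c
  unify a -> a ~ (Bool -> Bool) -> d
  unify a ~ Bool -> Bool
  unify Bool -> Bool ~ d
_ _ : Bool -> Bool

Answer: Bool -> Bool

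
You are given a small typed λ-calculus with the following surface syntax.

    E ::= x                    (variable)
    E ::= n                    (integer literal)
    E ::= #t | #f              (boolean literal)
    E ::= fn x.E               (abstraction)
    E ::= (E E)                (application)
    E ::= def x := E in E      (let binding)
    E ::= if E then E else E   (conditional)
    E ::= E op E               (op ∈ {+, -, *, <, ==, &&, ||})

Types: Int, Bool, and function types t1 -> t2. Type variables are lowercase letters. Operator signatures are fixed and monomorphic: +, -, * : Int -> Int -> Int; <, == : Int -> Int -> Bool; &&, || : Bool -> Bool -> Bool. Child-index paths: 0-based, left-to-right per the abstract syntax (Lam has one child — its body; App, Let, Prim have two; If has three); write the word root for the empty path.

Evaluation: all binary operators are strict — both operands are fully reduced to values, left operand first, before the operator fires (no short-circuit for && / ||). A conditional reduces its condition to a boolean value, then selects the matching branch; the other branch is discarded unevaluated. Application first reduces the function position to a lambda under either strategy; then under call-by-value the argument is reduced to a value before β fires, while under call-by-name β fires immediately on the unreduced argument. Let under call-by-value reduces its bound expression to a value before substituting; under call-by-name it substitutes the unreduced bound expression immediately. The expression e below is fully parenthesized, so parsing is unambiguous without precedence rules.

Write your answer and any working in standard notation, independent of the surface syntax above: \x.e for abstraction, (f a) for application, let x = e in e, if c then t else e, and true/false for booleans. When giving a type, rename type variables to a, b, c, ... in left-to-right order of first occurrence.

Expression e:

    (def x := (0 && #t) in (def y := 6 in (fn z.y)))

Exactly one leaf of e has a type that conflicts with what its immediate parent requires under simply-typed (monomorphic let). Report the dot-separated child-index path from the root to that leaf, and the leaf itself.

Answer: 0.0 : 0

Derivation:
  unify Int ~ Bool
  FAIL: mismatch Int ~ Bool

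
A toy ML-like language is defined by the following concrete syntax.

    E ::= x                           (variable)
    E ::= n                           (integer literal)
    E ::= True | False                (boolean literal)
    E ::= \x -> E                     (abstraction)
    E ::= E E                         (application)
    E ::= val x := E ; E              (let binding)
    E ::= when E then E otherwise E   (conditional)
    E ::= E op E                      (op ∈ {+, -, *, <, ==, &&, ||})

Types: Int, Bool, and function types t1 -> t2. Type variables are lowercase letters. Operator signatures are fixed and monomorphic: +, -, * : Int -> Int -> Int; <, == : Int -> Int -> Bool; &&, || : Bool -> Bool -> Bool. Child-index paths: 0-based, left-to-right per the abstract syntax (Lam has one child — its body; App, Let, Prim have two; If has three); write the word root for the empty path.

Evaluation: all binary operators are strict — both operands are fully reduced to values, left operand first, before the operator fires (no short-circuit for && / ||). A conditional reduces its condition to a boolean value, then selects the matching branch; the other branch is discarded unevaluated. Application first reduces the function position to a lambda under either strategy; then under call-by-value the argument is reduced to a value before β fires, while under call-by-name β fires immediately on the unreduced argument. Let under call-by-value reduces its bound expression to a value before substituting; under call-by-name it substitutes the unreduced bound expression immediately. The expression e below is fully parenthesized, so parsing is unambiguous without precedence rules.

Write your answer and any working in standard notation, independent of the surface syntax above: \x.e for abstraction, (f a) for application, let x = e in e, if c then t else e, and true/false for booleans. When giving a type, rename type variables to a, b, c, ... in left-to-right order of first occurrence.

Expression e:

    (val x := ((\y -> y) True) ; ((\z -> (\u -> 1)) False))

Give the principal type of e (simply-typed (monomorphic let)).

Answer: a -> Int

Trace:
y : a
\y._ : a -> a
  unify a -> a ~ Bool -> b
  unify a ~ Bool
  unify Bool ~ b
_ _ : Bool
let x : Bool
\u._ : d -> Int
\z._ : c -> d -> Int
  unify c -> d -> Int ~ Bool -> e
  unify c ~ Bool
  unify d -> Int ~ e
_ _ : d -> Int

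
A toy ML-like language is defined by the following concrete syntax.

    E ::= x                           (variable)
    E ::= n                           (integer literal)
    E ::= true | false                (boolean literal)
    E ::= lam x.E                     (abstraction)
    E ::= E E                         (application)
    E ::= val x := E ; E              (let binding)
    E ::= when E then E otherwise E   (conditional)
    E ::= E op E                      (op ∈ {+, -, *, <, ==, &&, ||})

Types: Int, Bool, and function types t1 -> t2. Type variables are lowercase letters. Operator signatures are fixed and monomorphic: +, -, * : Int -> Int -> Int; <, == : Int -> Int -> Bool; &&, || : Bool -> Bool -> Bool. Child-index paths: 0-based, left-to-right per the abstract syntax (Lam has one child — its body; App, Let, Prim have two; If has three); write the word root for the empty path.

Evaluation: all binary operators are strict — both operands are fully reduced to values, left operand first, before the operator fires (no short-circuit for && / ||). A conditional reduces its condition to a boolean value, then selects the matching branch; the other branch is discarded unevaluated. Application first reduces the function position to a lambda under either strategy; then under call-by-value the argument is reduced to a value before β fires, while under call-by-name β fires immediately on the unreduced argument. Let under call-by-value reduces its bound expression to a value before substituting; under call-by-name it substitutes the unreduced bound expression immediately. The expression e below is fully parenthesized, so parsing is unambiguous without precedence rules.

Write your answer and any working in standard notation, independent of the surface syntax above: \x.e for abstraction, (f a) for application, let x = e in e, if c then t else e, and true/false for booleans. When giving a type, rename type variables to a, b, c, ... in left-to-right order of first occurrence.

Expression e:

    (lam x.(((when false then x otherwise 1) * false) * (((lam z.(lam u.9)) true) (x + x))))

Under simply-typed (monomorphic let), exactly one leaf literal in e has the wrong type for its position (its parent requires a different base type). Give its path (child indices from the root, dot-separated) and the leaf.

Working:
  unify Bool ~ Bool
x : a
  unify a ~ Int
  unify Int ~ Int
  unify Bool ~ Int
  FAIL: mismatch Bool ~ Int

Answer: 0.0.1 : false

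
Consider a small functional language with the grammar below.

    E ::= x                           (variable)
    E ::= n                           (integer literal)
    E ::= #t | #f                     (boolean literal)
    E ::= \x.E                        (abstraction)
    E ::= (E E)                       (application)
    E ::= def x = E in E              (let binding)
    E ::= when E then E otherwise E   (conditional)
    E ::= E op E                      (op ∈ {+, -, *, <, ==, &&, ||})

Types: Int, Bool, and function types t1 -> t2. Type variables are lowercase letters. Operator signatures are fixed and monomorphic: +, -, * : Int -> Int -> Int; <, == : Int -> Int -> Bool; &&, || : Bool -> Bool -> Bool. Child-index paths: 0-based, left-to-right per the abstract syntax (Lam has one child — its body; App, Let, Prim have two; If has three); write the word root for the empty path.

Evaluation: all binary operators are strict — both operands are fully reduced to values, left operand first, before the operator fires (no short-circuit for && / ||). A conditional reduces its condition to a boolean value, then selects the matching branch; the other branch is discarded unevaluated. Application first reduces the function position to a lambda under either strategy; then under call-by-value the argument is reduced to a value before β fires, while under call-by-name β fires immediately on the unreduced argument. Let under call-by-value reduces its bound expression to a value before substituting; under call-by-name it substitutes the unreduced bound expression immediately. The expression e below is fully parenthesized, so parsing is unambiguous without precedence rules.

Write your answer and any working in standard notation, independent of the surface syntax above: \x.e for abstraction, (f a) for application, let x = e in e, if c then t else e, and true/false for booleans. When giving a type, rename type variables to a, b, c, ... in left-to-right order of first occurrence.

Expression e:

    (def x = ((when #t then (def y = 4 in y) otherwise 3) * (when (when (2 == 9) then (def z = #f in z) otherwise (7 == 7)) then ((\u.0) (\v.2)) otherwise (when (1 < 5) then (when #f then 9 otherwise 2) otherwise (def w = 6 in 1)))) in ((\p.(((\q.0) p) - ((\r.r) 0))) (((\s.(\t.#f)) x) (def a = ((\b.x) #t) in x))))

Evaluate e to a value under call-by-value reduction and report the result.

Answer: 0

Working:
step 0: (let x = ((if true then (let y = 4 in y) else 3) * (if (if (2 == 9) then (let z = false in z) else (7 == 7)) then ((\u.0) (\v.2)) else (if (1 < 5) then (if false then 9 else 2) else (let w = 6 in 1)))) in ((\p.(((\q.0) p) - ((\r.r) 0))) (((\s.(\t.false)) x) (let a = ((\b.x) true) in x))))
step 1: [if@0.0] (let x = ((let y = 4 in y) * (if (if (2 == 9) then (let z = false in z) else (7 == 7)) then ((\u.0) (\v.2)) else (if (1 < 5) then (if false then 9 else 2) else (let w = 6 in 1)))) in ((\p.(((\q.0) p) - ((\r.r) 0))) (((\s.(\t.false)) x) (let a = ((\b.x) true) in x))))
step 2: [let@0.0] (let x = (4 * (if (if (2 == 9) then (let z = false in z) else (7 == 7)) then ((\u.0) (\v.2)) else (if (1 < 5) then (if false then 9 else 2) else (let w = 6 in 1)))) in ((\p.(((\q.0) p) - ((\r.r) 0))) (((\s.(\t.false)) x) (let a = ((\b.x) true) in x))))
step 3: [delta@0.1.0.0] (let x = (4 * (if (if false then (let z = false in z) else (7 == 7)) then ((\u.0) (\v.2)) else (if (1 < 5) then (if false then 9 else 2) else (let w = 6 in 1)))) in ((\p.(((\q.0) p) - ((\r.r) 0))) (((\s.(\t.false)) x) (let a = ((\b.x) true) in x))))
step 4: [if@0.1.0] (let x = (4 * (if (7 == 7) then ((\u.0) (\v.2)) else (if (1 < 5) then (if false then 9 else 2) else (let w = 6 in 1)))) in ((\p.(((\q.0) p) - ((\r.r) 0))) (((\s.(\t.false)) x) (let a = ((\b.x) true) in x))))
step 5: [delta@0.1.0] (let x = (4 * (if true then ((\u.0) (\v.2)) else (if (1 < 5) then (if false then 9 else 2) else (let w = 6 in 1)))) in ((\p.(((\q.0) p) - ((\r.r) 0))) (((\s.(\t.false)) x) (let a = ((\b.x) true) in x))))
step 6: [if@0.1] (let x = (4 * ((\u.0) (\v.2))) in ((\p.(((\q.0) p) - ((\r.r) 0))) (((\s.(\t.false)) x) (let a = ((\b.x) true) in x))))
step 7: [beta@0.1] (let x = (4 * 0) in ((\p.(((\q.0) p) - ((\r.r) 0))) (((\s.(\t.false)) x) (let a = ((\b.x) true) in x))))
step 8: [delta@0] (let x = 0 in ((\p.(((\q.0) p) - ((\r.r) 0))) (((\s.(\t.false)) x) (let a = ((\b.x) true) in x))))
step 9: [let@root] ((\p.(((\q.0) p) - ((\r.r) 0))) (((\s.(\t.false)) 0) (let a = ((\b.0) true) in 0)))
step 10: [beta@1.0] ((\p.(((\q.0) p) - ((\r.r) 0))) ((\t.false) (let a = ((\b.0) true) in 0)))
step 11: [beta@1.1.0] ((\p.(((\q.0) p) - ((\r.r) 0))) ((\t.false) (let a = 0 in 0)))
step 12: [let@1.1] ((\p.(((\q.0) p) - ((\r.r) 0))) ((\t.false) 0))
step 13: [beta@1] ((\p.(((\q.0) p) - ((\r.r) 0))) false)
step 14: [beta@root] (((\q.0) false) - ((\r.r) 0))
step 15: [beta@0] (0 - ((\r.r) 0))
step 16: [beta@1] (0 - 0)
step 17: [delta@root] 0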